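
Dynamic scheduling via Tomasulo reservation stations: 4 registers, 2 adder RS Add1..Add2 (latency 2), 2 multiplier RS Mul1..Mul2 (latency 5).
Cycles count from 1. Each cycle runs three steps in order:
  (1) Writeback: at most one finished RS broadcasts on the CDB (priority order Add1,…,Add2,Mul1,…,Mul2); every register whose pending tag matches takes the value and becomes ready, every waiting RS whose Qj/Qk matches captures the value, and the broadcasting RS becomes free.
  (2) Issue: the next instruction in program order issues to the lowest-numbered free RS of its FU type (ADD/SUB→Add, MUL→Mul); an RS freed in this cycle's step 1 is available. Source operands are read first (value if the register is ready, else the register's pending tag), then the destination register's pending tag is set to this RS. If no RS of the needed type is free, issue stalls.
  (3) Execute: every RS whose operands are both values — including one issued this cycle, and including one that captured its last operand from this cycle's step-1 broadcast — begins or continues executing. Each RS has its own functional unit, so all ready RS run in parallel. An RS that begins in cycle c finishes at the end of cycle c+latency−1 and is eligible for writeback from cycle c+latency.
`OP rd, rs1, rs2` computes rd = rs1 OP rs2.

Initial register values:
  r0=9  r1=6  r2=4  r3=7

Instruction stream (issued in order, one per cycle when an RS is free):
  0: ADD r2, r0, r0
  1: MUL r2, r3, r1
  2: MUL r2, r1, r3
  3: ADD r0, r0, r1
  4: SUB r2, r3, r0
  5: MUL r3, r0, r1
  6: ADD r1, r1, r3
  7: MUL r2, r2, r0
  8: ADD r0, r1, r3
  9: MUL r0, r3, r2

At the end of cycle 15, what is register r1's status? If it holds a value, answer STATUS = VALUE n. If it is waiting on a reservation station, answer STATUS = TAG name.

STATUS = VALUE 96

c1: issue ADD r2<-Add1 | r0:9,r1:6,r2:Add1,r3:7
c2: issue MUL r2<-Mul1 | r0:9,r1:6,r2:Mul1,r3:7
c3: CDB Add1=18; issue MUL r2<-Mul2 | r0:9,r1:6,r2:Mul2,r3:7
c4: issue ADD r0<-Add1 | r0:Add1,r1:6,r2:Mul2,r3:7
c5: issue SUB r2<-Add2 | r0:Add1,r1:6,r2:Add2,r3:7
c6: CDB Add1=15; stall | r0:15,r1:6,r2:Add2,r3:7
c7: CDB Mul1=42; issue MUL r3<-Mul1 | r0:15,r1:6,r2:Add2,r3:Mul1
c8: CDB Add2=-8; issue ADD r1<-Add1 | r0:15,r1:Add1,r2:-8,r3:Mul1
c9: CDB Mul2=42; issue MUL r2<-Mul2 | r0:15,r1:Add1,r2:Mul2,r3:Mul1
c10: issue ADD r0<-Add2 | r0:Add2,r1:Add1,r2:Mul2,r3:Mul1
c11: stall | r0:Add2,r1:Add1,r2:Mul2,r3:Mul1
c12: CDB Mul1=90; issue MUL r0<-Mul1 | r0:Mul1,r1:Add1,r2:Mul2,r3:90
c13: - | r0:Mul1,r1:Add1,r2:Mul2,r3:90
c14: CDB Add1=96 | r0:Mul1,r1:96,r2:Mul2,r3:90
c15: CDB Mul2=-120 | r0:Mul1,r1:96,r2:-120,r3:90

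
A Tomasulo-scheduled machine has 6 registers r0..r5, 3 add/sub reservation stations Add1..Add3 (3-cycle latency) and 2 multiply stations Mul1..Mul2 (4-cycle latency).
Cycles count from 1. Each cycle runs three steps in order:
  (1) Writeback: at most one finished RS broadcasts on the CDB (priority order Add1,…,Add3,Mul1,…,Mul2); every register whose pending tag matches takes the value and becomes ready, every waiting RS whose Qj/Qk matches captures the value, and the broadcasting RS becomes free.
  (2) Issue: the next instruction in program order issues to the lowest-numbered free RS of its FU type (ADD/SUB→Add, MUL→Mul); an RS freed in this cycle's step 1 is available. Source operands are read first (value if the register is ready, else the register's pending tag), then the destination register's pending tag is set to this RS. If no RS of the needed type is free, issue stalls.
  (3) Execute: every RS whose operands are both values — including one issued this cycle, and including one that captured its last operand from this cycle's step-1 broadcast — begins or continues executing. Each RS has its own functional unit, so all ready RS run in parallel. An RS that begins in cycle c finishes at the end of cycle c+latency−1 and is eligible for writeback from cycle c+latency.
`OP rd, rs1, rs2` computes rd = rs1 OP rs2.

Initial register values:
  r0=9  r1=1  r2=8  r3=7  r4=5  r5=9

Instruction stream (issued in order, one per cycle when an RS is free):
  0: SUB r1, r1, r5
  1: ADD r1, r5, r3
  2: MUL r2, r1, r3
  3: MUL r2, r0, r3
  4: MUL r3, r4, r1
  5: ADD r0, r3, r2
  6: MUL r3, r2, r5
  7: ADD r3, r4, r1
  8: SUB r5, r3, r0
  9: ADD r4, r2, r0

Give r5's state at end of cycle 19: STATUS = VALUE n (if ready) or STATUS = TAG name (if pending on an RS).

STATUS = VALUE -122

c1: issue SUB r1<-Add1 | r0:9,r1:Add1,r2:8,r3:7,r4:5,r5:9
c2: issue ADD r1<-Add2 | r0:9,r1:Add2,r2:8,r3:7,r4:5,r5:9
c3: issue MUL r2<-Mul1 | r0:9,r1:Add2,r2:Mul1,r3:7,r4:5,r5:9
c4: CDB Add1=-8; issue MUL r2<-Mul2 | r0:9,r1:Add2,r2:Mul2,r3:7,r4:5,r5:9
c5: CDB Add2=16; stall | r0:9,r1:16,r2:Mul2,r3:7,r4:5,r5:9
c6: stall | r0:9,r1:16,r2:Mul2,r3:7,r4:5,r5:9
c7: stall | r0:9,r1:16,r2:Mul2,r3:7,r4:5,r5:9
c8: CDB Mul2=63; issue MUL r3<-Mul2 | r0:9,r1:16,r2:63,r3:Mul2,r4:5,r5:9
c9: CDB Mul1=112; issue ADD r0<-Add1 | r0:Add1,r1:16,r2:63,r3:Mul2,r4:5,r5:9
c10: issue MUL r3<-Mul1 | r0:Add1,r1:16,r2:63,r3:Mul1,r4:5,r5:9
c11: issue ADD r3<-Add2 | r0:Add1,r1:16,r2:63,r3:Add2,r4:5,r5:9
c12: CDB Mul2=80; issue SUB r5<-Add3 | r0:Add1,r1:16,r2:63,r3:Add2,r4:5,r5:Add3
c13: stall | r0:Add1,r1:16,r2:63,r3:Add2,r4:5,r5:Add3
c14: CDB Add2=21; issue ADD r4<-Add2 | r0:Add1,r1:16,r2:63,r3:21,r4:Add2,r5:Add3
c15: CDB Add1=143 | r0:143,r1:16,r2:63,r3:21,r4:Add2,r5:Add3
c16: CDB Mul1=567 | r0:143,r1:16,r2:63,r3:21,r4:Add2,r5:Add3
c17: - | r0:143,r1:16,r2:63,r3:21,r4:Add2,r5:Add3
c18: CDB Add2=206 | r0:143,r1:16,r2:63,r3:21,r4:206,r5:Add3
c19: CDB Add3=-122 | r0:143,r1:16,r2:63,r3:21,r4:206,r5:-122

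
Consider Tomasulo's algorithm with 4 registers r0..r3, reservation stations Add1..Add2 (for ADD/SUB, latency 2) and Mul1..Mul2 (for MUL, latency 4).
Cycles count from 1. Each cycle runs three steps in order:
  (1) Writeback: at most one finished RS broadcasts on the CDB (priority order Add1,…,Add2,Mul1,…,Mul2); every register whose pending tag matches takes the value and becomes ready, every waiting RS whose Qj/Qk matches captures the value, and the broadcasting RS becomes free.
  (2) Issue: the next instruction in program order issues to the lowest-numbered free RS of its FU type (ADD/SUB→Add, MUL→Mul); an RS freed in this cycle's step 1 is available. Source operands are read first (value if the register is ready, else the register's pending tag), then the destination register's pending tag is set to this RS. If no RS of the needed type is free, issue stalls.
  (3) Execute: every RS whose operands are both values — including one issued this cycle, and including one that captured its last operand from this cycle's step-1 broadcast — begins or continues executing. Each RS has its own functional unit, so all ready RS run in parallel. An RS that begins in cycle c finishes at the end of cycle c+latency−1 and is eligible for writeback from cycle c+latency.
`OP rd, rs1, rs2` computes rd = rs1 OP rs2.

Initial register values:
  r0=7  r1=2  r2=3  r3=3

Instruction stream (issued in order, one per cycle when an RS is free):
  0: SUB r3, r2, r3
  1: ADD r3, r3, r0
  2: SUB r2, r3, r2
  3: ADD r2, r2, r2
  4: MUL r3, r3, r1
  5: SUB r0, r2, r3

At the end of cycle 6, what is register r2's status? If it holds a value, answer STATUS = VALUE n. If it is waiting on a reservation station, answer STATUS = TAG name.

STATUS = TAG Add2

c1: issue SUB r3<-Add1 | r0:7,r1:2,r2:3,r3:Add1
c2: issue ADD r3<-Add2 | r0:7,r1:2,r2:3,r3:Add2
c3: CDB Add1=0; issue SUB r2<-Add1 | r0:7,r1:2,r2:Add1,r3:Add2
c4: stall | r0:7,r1:2,r2:Add1,r3:Add2
c5: CDB Add2=7; issue ADD r2<-Add2 | r0:7,r1:2,r2:Add2,r3:7
c6: issue MUL r3<-Mul1 | r0:7,r1:2,r2:Add2,r3:Mul1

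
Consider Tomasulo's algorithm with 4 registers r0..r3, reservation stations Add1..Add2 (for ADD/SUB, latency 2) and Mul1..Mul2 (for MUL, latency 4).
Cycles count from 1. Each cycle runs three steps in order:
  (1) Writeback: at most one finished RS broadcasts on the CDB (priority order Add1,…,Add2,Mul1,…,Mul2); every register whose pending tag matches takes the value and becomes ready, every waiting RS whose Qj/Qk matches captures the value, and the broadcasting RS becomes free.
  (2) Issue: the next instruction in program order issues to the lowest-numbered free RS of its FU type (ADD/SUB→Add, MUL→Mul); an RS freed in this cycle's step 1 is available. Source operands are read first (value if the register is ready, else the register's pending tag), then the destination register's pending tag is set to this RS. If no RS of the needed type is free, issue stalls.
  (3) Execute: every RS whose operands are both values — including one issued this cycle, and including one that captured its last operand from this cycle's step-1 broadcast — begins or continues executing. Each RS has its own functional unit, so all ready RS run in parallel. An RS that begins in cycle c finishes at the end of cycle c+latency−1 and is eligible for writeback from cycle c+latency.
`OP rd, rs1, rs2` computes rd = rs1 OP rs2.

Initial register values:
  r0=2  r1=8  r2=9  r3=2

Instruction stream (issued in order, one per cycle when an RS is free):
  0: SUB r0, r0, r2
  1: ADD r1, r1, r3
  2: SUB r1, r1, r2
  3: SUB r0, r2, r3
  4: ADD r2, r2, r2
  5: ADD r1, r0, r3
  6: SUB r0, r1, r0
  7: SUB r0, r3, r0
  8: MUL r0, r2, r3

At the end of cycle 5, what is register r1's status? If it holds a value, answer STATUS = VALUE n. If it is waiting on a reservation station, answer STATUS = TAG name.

  c1: issue SUB r0<-Add1  regs: r0:Add1,r1:8,r2:9,r3:2
  c2: issue ADD r1<-Add2  regs: r0:Add1,r1:Add2,r2:9,r3:2
  c3: CDB Add1=-7; issue SUB r1<-Add1  regs: r0:-7,r1:Add1,r2:9,r3:2
  c4: CDB Add2=10; issue SUB r0<-Add2  regs: r0:Add2,r1:Add1,r2:9,r3:2
  c5: stall  regs: r0:Add2,r1:Add1,r2:9,r3:2

STATUS = TAG Add1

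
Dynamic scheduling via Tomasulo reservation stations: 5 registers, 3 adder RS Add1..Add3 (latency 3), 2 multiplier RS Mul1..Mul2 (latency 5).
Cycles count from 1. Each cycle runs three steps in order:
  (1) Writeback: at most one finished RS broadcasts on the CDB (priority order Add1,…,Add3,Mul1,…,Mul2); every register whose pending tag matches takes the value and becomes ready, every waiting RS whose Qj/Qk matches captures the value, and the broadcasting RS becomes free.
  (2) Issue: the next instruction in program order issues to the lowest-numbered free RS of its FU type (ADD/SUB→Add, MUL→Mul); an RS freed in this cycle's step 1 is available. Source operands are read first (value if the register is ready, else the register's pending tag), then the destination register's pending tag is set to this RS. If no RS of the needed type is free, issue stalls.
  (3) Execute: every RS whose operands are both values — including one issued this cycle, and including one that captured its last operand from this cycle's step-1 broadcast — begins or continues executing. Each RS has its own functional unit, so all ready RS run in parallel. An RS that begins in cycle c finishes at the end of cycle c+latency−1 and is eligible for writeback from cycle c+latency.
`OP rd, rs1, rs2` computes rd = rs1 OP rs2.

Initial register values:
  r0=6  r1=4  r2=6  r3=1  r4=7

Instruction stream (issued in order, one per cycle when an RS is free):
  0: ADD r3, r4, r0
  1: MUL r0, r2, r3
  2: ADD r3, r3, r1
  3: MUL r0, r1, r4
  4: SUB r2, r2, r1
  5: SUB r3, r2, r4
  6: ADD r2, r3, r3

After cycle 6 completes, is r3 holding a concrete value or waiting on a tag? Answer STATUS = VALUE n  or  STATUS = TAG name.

cycle 1: issue ADD r3<-Add1 // r0:6,r1:4,r2:6,r3:Add1,r4:7
cycle 2: issue MUL r0<-Mul1 // r0:Mul1,r1:4,r2:6,r3:Add1,r4:7
cycle 3: issue ADD r3<-Add2 // r0:Mul1,r1:4,r2:6,r3:Add2,r4:7
cycle 4: CDB Add1=13; issue MUL r0<-Mul2 // r0:Mul2,r1:4,r2:6,r3:Add2,r4:7
cycle 5: issue SUB r2<-Add1 // r0:Mul2,r1:4,r2:Add1,r3:Add2,r4:7
cycle 6: issue SUB r3<-Add3 // r0:Mul2,r1:4,r2:Add1,r3:Add3,r4:7

STATUS = TAG Add3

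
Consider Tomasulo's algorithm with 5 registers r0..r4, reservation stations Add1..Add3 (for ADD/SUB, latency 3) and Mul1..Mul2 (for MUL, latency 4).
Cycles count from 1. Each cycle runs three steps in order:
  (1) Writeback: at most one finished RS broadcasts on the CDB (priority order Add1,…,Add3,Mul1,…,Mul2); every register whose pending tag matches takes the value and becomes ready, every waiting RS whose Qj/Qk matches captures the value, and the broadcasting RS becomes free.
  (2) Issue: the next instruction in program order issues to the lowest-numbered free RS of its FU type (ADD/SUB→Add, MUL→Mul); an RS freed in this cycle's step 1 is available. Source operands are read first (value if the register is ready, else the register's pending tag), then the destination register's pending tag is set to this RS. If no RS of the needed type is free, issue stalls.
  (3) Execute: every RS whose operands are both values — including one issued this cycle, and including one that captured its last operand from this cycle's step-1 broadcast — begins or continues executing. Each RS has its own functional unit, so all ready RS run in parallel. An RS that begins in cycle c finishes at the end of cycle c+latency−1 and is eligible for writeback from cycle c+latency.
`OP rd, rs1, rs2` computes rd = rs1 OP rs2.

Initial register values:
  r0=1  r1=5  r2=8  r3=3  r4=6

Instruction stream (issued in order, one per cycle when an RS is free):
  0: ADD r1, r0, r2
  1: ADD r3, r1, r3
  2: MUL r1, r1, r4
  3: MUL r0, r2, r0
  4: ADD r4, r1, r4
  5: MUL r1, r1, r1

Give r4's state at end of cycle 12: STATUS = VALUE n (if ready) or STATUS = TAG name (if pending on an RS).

STATUS = VALUE 60

cycle 1: issue ADD r1<-Add1 // r0:1,r1:Add1,r2:8,r3:3,r4:6
cycle 2: issue ADD r3<-Add2 // r0:1,r1:Add1,r2:8,r3:Add2,r4:6
cycle 3: issue MUL r1<-Mul1 // r0:1,r1:Mul1,r2:8,r3:Add2,r4:6
cycle 4: CDB Add1=9; issue MUL r0<-Mul2 // r0:Mul2,r1:Mul1,r2:8,r3:Add2,r4:6
cycle 5: issue ADD r4<-Add1 // r0:Mul2,r1:Mul1,r2:8,r3:Add2,r4:Add1
cycle 6: stall // r0:Mul2,r1:Mul1,r2:8,r3:Add2,r4:Add1
cycle 7: CDB Add2=12; stall // r0:Mul2,r1:Mul1,r2:8,r3:12,r4:Add1
cycle 8: CDB Mul1=54; issue MUL r1<-Mul1 // r0:Mul2,r1:Mul1,r2:8,r3:12,r4:Add1
cycle 9: CDB Mul2=8 // r0:8,r1:Mul1,r2:8,r3:12,r4:Add1
cycle 10: - // r0:8,r1:Mul1,r2:8,r3:12,r4:Add1
cycle 11: CDB Add1=60 // r0:8,r1:Mul1,r2:8,r3:12,r4:60
cycle 12: CDB Mul1=2916 // r0:8,r1:2916,r2:8,r3:12,r4:60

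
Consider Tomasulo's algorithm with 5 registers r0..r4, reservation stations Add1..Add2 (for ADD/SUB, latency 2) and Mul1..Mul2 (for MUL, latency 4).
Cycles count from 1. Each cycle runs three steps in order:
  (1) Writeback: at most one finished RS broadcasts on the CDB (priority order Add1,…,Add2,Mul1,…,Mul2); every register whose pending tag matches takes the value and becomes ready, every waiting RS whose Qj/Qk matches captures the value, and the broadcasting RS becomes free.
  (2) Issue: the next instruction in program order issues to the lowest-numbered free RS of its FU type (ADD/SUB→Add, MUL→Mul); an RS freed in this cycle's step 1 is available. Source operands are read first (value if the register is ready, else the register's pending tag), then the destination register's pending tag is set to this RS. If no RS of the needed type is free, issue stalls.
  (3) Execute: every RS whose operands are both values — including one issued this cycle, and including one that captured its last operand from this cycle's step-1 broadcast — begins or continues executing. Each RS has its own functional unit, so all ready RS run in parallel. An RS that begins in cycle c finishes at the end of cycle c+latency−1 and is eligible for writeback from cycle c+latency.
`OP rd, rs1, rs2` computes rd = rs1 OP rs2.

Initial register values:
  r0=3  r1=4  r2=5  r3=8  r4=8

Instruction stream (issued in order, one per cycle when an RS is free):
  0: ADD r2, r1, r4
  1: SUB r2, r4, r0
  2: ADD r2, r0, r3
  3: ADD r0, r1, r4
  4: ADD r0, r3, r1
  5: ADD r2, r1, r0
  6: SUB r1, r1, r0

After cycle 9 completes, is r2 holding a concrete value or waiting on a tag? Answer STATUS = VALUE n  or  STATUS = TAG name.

STATUS = TAG Add2

c1: issue ADD r2<-Add1 | r0:3,r1:4,r2:Add1,r3:8,r4:8
c2: issue SUB r2<-Add2 | r0:3,r1:4,r2:Add2,r3:8,r4:8
c3: CDB Add1=12; issue ADD r2<-Add1 | r0:3,r1:4,r2:Add1,r3:8,r4:8
c4: CDB Add2=5; issue ADD r0<-Add2 | r0:Add2,r1:4,r2:Add1,r3:8,r4:8
c5: CDB Add1=11; issue ADD r0<-Add1 | r0:Add1,r1:4,r2:11,r3:8,r4:8
c6: CDB Add2=12; issue ADD r2<-Add2 | r0:Add1,r1:4,r2:Add2,r3:8,r4:8
c7: CDB Add1=12; issue SUB r1<-Add1 | r0:12,r1:Add1,r2:Add2,r3:8,r4:8
c8: - | r0:12,r1:Add1,r2:Add2,r3:8,r4:8
c9: CDB Add1=-8 | r0:12,r1:-8,r2:Add2,r3:8,r4:8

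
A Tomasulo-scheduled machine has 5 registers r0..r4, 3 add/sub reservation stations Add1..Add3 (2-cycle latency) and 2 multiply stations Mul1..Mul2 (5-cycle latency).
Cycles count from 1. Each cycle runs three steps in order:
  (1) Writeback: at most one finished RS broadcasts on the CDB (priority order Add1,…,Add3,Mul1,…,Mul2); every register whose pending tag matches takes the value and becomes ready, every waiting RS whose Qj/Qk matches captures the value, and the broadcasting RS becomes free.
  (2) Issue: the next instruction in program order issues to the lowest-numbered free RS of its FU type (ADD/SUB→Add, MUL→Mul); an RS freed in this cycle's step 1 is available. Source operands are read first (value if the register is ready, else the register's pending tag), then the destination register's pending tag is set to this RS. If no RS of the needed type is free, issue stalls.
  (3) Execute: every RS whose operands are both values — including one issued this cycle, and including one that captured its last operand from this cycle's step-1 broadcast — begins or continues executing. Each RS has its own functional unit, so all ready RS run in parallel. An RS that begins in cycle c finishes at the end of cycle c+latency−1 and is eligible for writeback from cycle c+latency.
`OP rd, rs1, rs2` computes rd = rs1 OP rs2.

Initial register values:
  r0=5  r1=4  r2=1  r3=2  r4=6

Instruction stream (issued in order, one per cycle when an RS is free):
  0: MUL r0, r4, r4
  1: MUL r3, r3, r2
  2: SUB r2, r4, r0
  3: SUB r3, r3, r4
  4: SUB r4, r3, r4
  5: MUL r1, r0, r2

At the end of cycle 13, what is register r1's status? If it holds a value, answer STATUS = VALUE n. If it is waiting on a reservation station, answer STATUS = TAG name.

STATUS = VALUE -1080

c1: issue MUL r0<-Mul1 | r0:Mul1,r1:4,r2:1,r3:2,r4:6
c2: issue MUL r3<-Mul2 | r0:Mul1,r1:4,r2:1,r3:Mul2,r4:6
c3: issue SUB r2<-Add1 | r0:Mul1,r1:4,r2:Add1,r3:Mul2,r4:6
c4: issue SUB r3<-Add2 | r0:Mul1,r1:4,r2:Add1,r3:Add2,r4:6
c5: issue SUB r4<-Add3 | r0:Mul1,r1:4,r2:Add1,r3:Add2,r4:Add3
c6: CDB Mul1=36; issue MUL r1<-Mul1 | r0:36,r1:Mul1,r2:Add1,r3:Add2,r4:Add3
c7: CDB Mul2=2 | r0:36,r1:Mul1,r2:Add1,r3:Add2,r4:Add3
c8: CDB Add1=-30 | r0:36,r1:Mul1,r2:-30,r3:Add2,r4:Add3
c9: CDB Add2=-4 | r0:36,r1:Mul1,r2:-30,r3:-4,r4:Add3
c10: - | r0:36,r1:Mul1,r2:-30,r3:-4,r4:Add3
c11: CDB Add3=-10 | r0:36,r1:Mul1,r2:-30,r3:-4,r4:-10
c12: - | r0:36,r1:Mul1,r2:-30,r3:-4,r4:-10
c13: CDB Mul1=-1080 | r0:36,r1:-1080,r2:-30,r3:-4,r4:-10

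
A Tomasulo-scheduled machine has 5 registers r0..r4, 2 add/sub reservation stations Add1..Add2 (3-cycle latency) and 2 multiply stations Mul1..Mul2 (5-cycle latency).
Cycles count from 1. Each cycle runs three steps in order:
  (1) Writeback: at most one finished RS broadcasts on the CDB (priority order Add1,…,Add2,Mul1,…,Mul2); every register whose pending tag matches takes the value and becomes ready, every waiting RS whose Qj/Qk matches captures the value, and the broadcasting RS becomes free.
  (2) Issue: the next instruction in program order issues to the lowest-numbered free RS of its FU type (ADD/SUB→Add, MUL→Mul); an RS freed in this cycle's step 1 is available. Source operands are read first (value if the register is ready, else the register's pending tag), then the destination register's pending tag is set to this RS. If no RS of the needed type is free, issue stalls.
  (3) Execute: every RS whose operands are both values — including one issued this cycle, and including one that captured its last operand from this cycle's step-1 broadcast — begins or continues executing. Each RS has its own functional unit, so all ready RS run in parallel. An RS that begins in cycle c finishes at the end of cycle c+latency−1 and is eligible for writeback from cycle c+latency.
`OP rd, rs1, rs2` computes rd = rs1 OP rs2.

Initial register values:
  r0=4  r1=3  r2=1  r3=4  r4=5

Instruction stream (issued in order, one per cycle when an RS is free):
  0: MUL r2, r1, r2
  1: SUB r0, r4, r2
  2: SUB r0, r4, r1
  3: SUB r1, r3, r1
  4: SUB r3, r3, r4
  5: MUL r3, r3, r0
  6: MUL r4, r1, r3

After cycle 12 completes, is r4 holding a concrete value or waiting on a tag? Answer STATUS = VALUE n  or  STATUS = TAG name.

  c1: issue MUL r2<-Mul1  regs: r0:4,r1:3,r2:Mul1,r3:4,r4:5
  c2: issue SUB r0<-Add1  regs: r0:Add1,r1:3,r2:Mul1,r3:4,r4:5
  c3: issue SUB r0<-Add2  regs: r0:Add2,r1:3,r2:Mul1,r3:4,r4:5
  c4: stall  regs: r0:Add2,r1:3,r2:Mul1,r3:4,r4:5
  c5: stall  regs: r0:Add2,r1:3,r2:Mul1,r3:4,r4:5
  c6: CDB Add2=2; issue SUB r1<-Add2  regs: r0:2,r1:Add2,r2:Mul1,r3:4,r4:5
  c7: CDB Mul1=3; stall  regs: r0:2,r1:Add2,r2:3,r3:4,r4:5
  c8: stall  regs: r0:2,r1:Add2,r2:3,r3:4,r4:5
  c9: CDB Add2=1; issue SUB r3<-Add2  regs: r0:2,r1:1,r2:3,r3:Add2,r4:5
  c10: CDB Add1=2; issue MUL r3<-Mul1  regs: r0:2,r1:1,r2:3,r3:Mul1,r4:5
  c11: issue MUL r4<-Mul2  regs: r0:2,r1:1,r2:3,r3:Mul1,r4:Mul2
  c12: CDB Add2=-1  regs: r0:2,r1:1,r2:3,r3:Mul1,r4:Mul2

STATUS = TAG Mul2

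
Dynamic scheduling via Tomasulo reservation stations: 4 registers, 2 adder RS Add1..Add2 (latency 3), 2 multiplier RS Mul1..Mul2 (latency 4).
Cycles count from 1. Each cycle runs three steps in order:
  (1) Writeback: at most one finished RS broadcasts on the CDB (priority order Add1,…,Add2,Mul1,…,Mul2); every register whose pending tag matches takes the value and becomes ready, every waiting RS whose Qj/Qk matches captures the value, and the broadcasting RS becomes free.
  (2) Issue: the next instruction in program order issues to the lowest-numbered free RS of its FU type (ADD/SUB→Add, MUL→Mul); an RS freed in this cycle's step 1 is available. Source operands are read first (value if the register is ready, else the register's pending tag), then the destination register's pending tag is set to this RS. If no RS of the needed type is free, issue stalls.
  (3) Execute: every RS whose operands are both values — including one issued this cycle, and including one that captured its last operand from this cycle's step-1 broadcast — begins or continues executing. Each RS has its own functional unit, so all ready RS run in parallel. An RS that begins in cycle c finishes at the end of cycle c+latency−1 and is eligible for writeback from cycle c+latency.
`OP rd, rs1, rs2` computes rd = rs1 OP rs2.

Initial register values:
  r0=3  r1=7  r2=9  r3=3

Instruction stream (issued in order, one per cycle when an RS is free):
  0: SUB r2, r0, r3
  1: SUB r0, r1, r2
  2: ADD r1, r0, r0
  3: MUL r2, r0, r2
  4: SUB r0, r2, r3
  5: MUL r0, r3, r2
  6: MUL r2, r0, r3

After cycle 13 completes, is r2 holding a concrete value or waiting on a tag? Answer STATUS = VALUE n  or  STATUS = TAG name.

c1: issue SUB r2<-Add1 | r0:3,r1:7,r2:Add1,r3:3
c2: issue SUB r0<-Add2 | r0:Add2,r1:7,r2:Add1,r3:3
c3: stall | r0:Add2,r1:7,r2:Add1,r3:3
c4: CDB Add1=0; issue ADD r1<-Add1 | r0:Add2,r1:Add1,r2:0,r3:3
c5: issue MUL r2<-Mul1 | r0:Add2,r1:Add1,r2:Mul1,r3:3
c6: stall | r0:Add2,r1:Add1,r2:Mul1,r3:3
c7: CDB Add2=7; issue SUB r0<-Add2 | r0:Add2,r1:Add1,r2:Mul1,r3:3
c8: issue MUL r0<-Mul2 | r0:Mul2,r1:Add1,r2:Mul1,r3:3
c9: stall | r0:Mul2,r1:Add1,r2:Mul1,r3:3
c10: CDB Add1=14; stall | r0:Mul2,r1:14,r2:Mul1,r3:3
c11: CDB Mul1=0; issue MUL r2<-Mul1 | r0:Mul2,r1:14,r2:Mul1,r3:3
c12: - | r0:Mul2,r1:14,r2:Mul1,r3:3
c13: - | r0:Mul2,r1:14,r2:Mul1,r3:3

STATUS = TAG Mul1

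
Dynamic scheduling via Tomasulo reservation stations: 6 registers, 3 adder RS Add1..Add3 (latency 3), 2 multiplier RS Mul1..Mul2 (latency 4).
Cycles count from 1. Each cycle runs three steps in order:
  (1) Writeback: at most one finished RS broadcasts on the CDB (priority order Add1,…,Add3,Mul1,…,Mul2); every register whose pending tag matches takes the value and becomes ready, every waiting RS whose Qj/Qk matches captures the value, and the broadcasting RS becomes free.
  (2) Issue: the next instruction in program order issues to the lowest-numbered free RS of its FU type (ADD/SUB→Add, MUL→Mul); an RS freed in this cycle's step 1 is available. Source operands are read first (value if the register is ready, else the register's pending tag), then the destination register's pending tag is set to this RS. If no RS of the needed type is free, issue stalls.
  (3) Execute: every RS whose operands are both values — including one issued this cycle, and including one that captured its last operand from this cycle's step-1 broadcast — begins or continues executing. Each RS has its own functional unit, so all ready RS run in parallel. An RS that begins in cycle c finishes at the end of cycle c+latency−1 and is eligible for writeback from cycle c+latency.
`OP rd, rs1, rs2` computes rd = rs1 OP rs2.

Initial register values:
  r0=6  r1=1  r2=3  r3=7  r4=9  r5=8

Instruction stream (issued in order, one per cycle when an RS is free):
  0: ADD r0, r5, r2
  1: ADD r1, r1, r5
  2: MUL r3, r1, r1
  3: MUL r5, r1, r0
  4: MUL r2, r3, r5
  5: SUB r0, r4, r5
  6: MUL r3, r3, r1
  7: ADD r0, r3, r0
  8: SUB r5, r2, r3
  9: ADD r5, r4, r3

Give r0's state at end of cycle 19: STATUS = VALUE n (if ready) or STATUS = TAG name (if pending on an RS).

c1: issue ADD r0<-Add1 | r0:Add1,r1:1,r2:3,r3:7,r4:9,r5:8
c2: issue ADD r1<-Add2 | r0:Add1,r1:Add2,r2:3,r3:7,r4:9,r5:8
c3: issue MUL r3<-Mul1 | r0:Add1,r1:Add2,r2:3,r3:Mul1,r4:9,r5:8
c4: CDB Add1=11; issue MUL r5<-Mul2 | r0:11,r1:Add2,r2:3,r3:Mul1,r4:9,r5:Mul2
c5: CDB Add2=9; stall | r0:11,r1:9,r2:3,r3:Mul1,r4:9,r5:Mul2
c6: stall | r0:11,r1:9,r2:3,r3:Mul1,r4:9,r5:Mul2
c7: stall | r0:11,r1:9,r2:3,r3:Mul1,r4:9,r5:Mul2
c8: stall | r0:11,r1:9,r2:3,r3:Mul1,r4:9,r5:Mul2
c9: CDB Mul1=81; issue MUL r2<-Mul1 | r0:11,r1:9,r2:Mul1,r3:81,r4:9,r5:Mul2
c10: CDB Mul2=99; issue SUB r0<-Add1 | r0:Add1,r1:9,r2:Mul1,r3:81,r4:9,r5:99
c11: issue MUL r3<-Mul2 | r0:Add1,r1:9,r2:Mul1,r3:Mul2,r4:9,r5:99
c12: issue ADD r0<-Add2 | r0:Add2,r1:9,r2:Mul1,r3:Mul2,r4:9,r5:99
c13: CDB Add1=-90; issue SUB r5<-Add1 | r0:Add2,r1:9,r2:Mul1,r3:Mul2,r4:9,r5:Add1
c14: CDB Mul1=8019; issue ADD r5<-Add3 | r0:Add2,r1:9,r2:8019,r3:Mul2,r4:9,r5:Add3
c15: CDB Mul2=729 | r0:Add2,r1:9,r2:8019,r3:729,r4:9,r5:Add3
c16: - | r0:Add2,r1:9,r2:8019,r3:729,r4:9,r5:Add3
c17: - | r0:Add2,r1:9,r2:8019,r3:729,r4:9,r5:Add3
c18: CDB Add1=7290 | r0:Add2,r1:9,r2:8019,r3:729,r4:9,r5:Add3
c19: CDB Add2=639 | r0:639,r1:9,r2:8019,r3:729,r4:9,r5:Add3

STATUS = VALUE 639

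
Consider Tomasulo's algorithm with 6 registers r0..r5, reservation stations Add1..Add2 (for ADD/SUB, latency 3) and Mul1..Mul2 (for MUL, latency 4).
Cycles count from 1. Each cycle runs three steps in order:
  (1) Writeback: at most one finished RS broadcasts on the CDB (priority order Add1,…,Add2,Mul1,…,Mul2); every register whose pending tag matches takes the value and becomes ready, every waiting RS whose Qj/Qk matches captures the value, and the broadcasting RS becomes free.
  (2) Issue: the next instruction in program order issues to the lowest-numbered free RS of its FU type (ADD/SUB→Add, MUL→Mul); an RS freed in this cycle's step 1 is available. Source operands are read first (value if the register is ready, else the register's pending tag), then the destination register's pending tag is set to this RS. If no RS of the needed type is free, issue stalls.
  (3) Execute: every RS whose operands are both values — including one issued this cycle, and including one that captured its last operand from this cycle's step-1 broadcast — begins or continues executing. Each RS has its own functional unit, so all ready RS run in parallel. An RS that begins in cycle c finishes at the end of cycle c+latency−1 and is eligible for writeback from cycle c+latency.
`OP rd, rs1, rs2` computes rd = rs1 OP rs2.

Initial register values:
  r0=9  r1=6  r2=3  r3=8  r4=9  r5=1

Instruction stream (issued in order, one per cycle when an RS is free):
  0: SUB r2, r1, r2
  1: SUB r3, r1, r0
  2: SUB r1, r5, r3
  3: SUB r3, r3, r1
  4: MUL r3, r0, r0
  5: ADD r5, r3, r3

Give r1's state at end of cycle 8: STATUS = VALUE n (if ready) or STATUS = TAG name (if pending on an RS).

STATUS = VALUE 4

  c1: issue SUB r2<-Add1  regs: r0:9,r1:6,r2:Add1,r3:8,r4:9,r5:1
  c2: issue SUB r3<-Add2  regs: r0:9,r1:6,r2:Add1,r3:Add2,r4:9,r5:1
  c3: stall  regs: r0:9,r1:6,r2:Add1,r3:Add2,r4:9,r5:1
  c4: CDB Add1=3; issue SUB r1<-Add1  regs: r0:9,r1:Add1,r2:3,r3:Add2,r4:9,r5:1
  c5: CDB Add2=-3; issue SUB r3<-Add2  regs: r0:9,r1:Add1,r2:3,r3:Add2,r4:9,r5:1
  c6: issue MUL r3<-Mul1  regs: r0:9,r1:Add1,r2:3,r3:Mul1,r4:9,r5:1
  c7: stall  regs: r0:9,r1:Add1,r2:3,r3:Mul1,r4:9,r5:1
  c8: CDB Add1=4; issue ADD r5<-Add1  regs: r0:9,r1:4,r2:3,r3:Mul1,r4:9,r5:Add1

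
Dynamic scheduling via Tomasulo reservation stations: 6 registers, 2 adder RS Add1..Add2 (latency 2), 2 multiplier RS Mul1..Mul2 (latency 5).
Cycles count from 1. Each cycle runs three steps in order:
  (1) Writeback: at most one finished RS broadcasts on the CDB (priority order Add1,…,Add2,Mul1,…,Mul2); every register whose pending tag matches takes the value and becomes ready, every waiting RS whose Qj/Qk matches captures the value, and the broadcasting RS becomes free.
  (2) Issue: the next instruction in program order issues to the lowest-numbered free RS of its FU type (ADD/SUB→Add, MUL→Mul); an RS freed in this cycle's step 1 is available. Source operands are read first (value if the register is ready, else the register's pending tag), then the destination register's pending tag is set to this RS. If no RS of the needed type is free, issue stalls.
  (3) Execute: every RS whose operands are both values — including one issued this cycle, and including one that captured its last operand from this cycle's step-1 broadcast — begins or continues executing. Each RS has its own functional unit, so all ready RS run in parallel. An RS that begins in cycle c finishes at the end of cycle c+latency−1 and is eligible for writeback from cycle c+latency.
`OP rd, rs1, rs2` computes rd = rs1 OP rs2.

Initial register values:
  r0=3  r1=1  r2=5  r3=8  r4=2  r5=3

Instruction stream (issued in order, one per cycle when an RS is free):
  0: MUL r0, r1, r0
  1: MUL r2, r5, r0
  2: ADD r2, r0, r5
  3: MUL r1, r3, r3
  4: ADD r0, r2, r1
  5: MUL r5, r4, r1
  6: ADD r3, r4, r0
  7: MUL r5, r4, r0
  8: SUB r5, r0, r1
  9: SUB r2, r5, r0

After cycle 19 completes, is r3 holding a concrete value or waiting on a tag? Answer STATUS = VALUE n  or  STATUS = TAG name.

STATUS = VALUE 72

  c1: issue MUL r0<-Mul1  regs: r0:Mul1,r1:1,r2:5,r3:8,r4:2,r5:3
  c2: issue MUL r2<-Mul2  regs: r0:Mul1,r1:1,r2:Mul2,r3:8,r4:2,r5:3
  c3: issue ADD r2<-Add1  regs: r0:Mul1,r1:1,r2:Add1,r3:8,r4:2,r5:3
  c4: stall  regs: r0:Mul1,r1:1,r2:Add1,r3:8,r4:2,r5:3
  c5: stall  regs: r0:Mul1,r1:1,r2:Add1,r3:8,r4:2,r5:3
  c6: CDB Mul1=3; issue MUL r1<-Mul1  regs: r0:3,r1:Mul1,r2:Add1,r3:8,r4:2,r5:3
  c7: issue ADD r0<-Add2  regs: r0:Add2,r1:Mul1,r2:Add1,r3:8,r4:2,r5:3
  c8: CDB Add1=6; stall  regs: r0:Add2,r1:Mul1,r2:6,r3:8,r4:2,r5:3
  c9: stall  regs: r0:Add2,r1:Mul1,r2:6,r3:8,r4:2,r5:3
  c10: stall  regs: r0:Add2,r1:Mul1,r2:6,r3:8,r4:2,r5:3
  c11: CDB Mul1=64; issue MUL r5<-Mul1  regs: r0:Add2,r1:64,r2:6,r3:8,r4:2,r5:Mul1
  c12: CDB Mul2=9; issue ADD r3<-Add1  regs: r0:Add2,r1:64,r2:6,r3:Add1,r4:2,r5:Mul1
  c13: CDB Add2=70; issue MUL r5<-Mul2  regs: r0:70,r1:64,r2:6,r3:Add1,r4:2,r5:Mul2
  c14: issue SUB r5<-Add2  regs: r0:70,r1:64,r2:6,r3:Add1,r4:2,r5:Add2
  c15: CDB Add1=72; issue SUB r2<-Add1  regs: r0:70,r1:64,r2:Add1,r3:72,r4:2,r5:Add2
  c16: CDB Add2=6  regs: r0:70,r1:64,r2:Add1,r3:72,r4:2,r5:6
  c17: CDB Mul1=128  regs: r0:70,r1:64,r2:Add1,r3:72,r4:2,r5:6
  c18: CDB Add1=-64  regs: r0:70,r1:64,r2:-64,r3:72,r4:2,r5:6
  c19: CDB Mul2=140  regs: r0:70,r1:64,r2:-64,r3:72,r4:2,r5:6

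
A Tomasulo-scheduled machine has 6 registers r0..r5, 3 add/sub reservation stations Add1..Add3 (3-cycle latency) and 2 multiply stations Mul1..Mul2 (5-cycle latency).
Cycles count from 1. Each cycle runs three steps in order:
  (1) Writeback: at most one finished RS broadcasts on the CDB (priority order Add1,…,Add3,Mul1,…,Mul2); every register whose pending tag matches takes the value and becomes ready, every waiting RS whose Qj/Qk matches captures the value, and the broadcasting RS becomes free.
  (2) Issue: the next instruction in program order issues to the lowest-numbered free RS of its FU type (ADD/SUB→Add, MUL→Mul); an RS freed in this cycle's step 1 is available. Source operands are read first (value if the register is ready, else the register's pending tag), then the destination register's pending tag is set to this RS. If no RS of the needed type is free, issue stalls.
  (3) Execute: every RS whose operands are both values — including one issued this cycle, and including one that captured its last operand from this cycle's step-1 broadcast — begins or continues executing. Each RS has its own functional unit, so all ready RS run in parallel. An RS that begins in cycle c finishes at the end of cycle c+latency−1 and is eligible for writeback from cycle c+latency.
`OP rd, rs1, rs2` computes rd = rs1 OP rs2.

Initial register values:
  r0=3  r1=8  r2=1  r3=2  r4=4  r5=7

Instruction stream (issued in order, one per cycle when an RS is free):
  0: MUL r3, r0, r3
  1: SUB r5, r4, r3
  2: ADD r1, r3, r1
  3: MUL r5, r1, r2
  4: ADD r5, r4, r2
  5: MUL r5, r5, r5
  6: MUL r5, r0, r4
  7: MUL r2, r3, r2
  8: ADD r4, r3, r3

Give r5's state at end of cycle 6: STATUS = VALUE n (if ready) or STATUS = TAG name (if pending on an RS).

  c1: issue MUL r3<-Mul1  regs: r0:3,r1:8,r2:1,r3:Mul1,r4:4,r5:7
  c2: issue SUB r5<-Add1  regs: r0:3,r1:8,r2:1,r3:Mul1,r4:4,r5:Add1
  c3: issue ADD r1<-Add2  regs: r0:3,r1:Add2,r2:1,r3:Mul1,r4:4,r5:Add1
  c4: issue MUL r5<-Mul2  regs: r0:3,r1:Add2,r2:1,r3:Mul1,r4:4,r5:Mul2
  c5: issue ADD r5<-Add3  regs: r0:3,r1:Add2,r2:1,r3:Mul1,r4:4,r5:Add3
  c6: CDB Mul1=6; issue MUL r5<-Mul1  regs: r0:3,r1:Add2,r2:1,r3:6,r4:4,r5:Mul1

STATUS = TAG Mul1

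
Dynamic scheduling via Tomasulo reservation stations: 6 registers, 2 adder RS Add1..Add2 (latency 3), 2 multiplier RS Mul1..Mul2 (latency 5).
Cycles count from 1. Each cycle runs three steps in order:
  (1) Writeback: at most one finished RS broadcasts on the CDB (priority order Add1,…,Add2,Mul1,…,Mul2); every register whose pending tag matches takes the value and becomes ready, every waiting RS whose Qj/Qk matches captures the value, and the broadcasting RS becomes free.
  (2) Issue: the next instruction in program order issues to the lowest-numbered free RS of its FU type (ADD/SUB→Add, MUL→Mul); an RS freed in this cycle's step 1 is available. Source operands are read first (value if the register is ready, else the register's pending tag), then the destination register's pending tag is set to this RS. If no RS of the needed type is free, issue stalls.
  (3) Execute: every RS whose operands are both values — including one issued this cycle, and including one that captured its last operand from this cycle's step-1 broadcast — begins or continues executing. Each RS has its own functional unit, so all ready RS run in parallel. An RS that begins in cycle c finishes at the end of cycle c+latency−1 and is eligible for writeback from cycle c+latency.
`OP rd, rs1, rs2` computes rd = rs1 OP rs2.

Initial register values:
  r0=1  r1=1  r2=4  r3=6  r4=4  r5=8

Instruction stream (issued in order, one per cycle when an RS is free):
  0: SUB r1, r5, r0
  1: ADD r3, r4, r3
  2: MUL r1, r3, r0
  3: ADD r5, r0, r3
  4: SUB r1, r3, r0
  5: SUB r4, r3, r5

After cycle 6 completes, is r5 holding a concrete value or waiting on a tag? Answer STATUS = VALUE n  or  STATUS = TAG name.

c1: issue SUB r1<-Add1 | r0:1,r1:Add1,r2:4,r3:6,r4:4,r5:8
c2: issue ADD r3<-Add2 | r0:1,r1:Add1,r2:4,r3:Add2,r4:4,r5:8
c3: issue MUL r1<-Mul1 | r0:1,r1:Mul1,r2:4,r3:Add2,r4:4,r5:8
c4: CDB Add1=7; issue ADD r5<-Add1 | r0:1,r1:Mul1,r2:4,r3:Add2,r4:4,r5:Add1
c5: CDB Add2=10; issue SUB r1<-Add2 | r0:1,r1:Add2,r2:4,r3:10,r4:4,r5:Add1
c6: stall | r0:1,r1:Add2,r2:4,r3:10,r4:4,r5:Add1

STATUS = TAG Add1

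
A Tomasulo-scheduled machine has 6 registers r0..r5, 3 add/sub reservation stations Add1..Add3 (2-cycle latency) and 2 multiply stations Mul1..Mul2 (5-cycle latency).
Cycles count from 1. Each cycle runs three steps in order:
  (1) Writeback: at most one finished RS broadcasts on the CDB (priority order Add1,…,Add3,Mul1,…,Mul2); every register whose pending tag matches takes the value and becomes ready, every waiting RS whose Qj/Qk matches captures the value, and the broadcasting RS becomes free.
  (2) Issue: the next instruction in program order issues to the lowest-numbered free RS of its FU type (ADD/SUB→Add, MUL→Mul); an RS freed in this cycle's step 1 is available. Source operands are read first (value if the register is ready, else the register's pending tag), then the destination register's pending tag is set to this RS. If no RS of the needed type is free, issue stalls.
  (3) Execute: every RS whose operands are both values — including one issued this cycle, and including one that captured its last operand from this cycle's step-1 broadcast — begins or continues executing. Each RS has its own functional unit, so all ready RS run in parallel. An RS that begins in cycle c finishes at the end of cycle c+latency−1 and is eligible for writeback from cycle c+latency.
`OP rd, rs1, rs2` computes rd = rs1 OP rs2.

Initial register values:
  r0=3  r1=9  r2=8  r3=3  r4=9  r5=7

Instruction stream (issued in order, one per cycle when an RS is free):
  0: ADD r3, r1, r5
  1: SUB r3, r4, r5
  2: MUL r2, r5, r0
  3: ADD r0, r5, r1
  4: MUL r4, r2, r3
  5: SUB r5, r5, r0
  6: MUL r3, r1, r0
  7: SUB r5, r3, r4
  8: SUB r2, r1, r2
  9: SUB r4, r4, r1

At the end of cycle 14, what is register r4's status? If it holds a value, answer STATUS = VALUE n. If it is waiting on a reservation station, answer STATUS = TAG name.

STATUS = TAG Add3

  c1: issue ADD r3<-Add1  regs: r0:3,r1:9,r2:8,r3:Add1,r4:9,r5:7
  c2: issue SUB r3<-Add2  regs: r0:3,r1:9,r2:8,r3:Add2,r4:9,r5:7
  c3: CDB Add1=16; issue MUL r2<-Mul1  regs: r0:3,r1:9,r2:Mul1,r3:Add2,r4:9,r5:7
  c4: CDB Add2=2; issue ADD r0<-Add1  regs: r0:Add1,r1:9,r2:Mul1,r3:2,r4:9,r5:7
  c5: issue MUL r4<-Mul2  regs: r0:Add1,r1:9,r2:Mul1,r3:2,r4:Mul2,r5:7
  c6: CDB Add1=16; issue SUB r5<-Add1  regs: r0:16,r1:9,r2:Mul1,r3:2,r4:Mul2,r5:Add1
  c7: stall  regs: r0:16,r1:9,r2:Mul1,r3:2,r4:Mul2,r5:Add1
  c8: CDB Add1=-9; stall  regs: r0:16,r1:9,r2:Mul1,r3:2,r4:Mul2,r5:-9
  c9: CDB Mul1=21; issue MUL r3<-Mul1  regs: r0:16,r1:9,r2:21,r3:Mul1,r4:Mul2,r5:-9
  c10: issue SUB r5<-Add1  regs: r0:16,r1:9,r2:21,r3:Mul1,r4:Mul2,r5:Add1
  c11: issue SUB r2<-Add2  regs: r0:16,r1:9,r2:Add2,r3:Mul1,r4:Mul2,r5:Add1
  c12: issue SUB r4<-Add3  regs: r0:16,r1:9,r2:Add2,r3:Mul1,r4:Add3,r5:Add1
  c13: CDB Add2=-12  regs: r0:16,r1:9,r2:-12,r3:Mul1,r4:Add3,r5:Add1
  c14: CDB Mul1=144  regs: r0:16,r1:9,r2:-12,r3:144,r4:Add3,r5:Add1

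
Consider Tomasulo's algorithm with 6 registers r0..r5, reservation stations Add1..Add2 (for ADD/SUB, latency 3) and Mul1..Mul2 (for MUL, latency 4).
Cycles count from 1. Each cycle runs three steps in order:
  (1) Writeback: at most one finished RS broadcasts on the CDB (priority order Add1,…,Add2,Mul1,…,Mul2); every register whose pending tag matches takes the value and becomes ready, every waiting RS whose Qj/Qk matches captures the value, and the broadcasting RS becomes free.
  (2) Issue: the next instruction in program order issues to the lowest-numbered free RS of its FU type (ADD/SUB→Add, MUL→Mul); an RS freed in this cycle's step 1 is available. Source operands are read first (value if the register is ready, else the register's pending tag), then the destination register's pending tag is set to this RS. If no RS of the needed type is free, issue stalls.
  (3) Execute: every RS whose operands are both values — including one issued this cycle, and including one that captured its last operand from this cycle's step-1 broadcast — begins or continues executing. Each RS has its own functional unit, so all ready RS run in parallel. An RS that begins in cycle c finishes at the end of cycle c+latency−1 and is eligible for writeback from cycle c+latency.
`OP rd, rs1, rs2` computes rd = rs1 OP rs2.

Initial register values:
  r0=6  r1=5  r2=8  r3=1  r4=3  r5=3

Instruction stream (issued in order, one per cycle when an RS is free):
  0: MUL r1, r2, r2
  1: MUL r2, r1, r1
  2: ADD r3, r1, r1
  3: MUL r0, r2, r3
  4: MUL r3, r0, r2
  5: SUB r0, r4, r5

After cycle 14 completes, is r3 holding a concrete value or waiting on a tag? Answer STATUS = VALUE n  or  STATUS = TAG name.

STATUS = TAG Mul2

c1: issue MUL r1<-Mul1 | r0:6,r1:Mul1,r2:8,r3:1,r4:3,r5:3
c2: issue MUL r2<-Mul2 | r0:6,r1:Mul1,r2:Mul2,r3:1,r4:3,r5:3
c3: issue ADD r3<-Add1 | r0:6,r1:Mul1,r2:Mul2,r3:Add1,r4:3,r5:3
c4: stall | r0:6,r1:Mul1,r2:Mul2,r3:Add1,r4:3,r5:3
c5: CDB Mul1=64; issue MUL r0<-Mul1 | r0:Mul1,r1:64,r2:Mul2,r3:Add1,r4:3,r5:3
c6: stall | r0:Mul1,r1:64,r2:Mul2,r3:Add1,r4:3,r5:3
c7: stall | r0:Mul1,r1:64,r2:Mul2,r3:Add1,r4:3,r5:3
c8: CDB Add1=128; stall | r0:Mul1,r1:64,r2:Mul2,r3:128,r4:3,r5:3
c9: CDB Mul2=4096; issue MUL r3<-Mul2 | r0:Mul1,r1:64,r2:4096,r3:Mul2,r4:3,r5:3
c10: issue SUB r0<-Add1 | r0:Add1,r1:64,r2:4096,r3:Mul2,r4:3,r5:3
c11: - | r0:Add1,r1:64,r2:4096,r3:Mul2,r4:3,r5:3
c12: - | r0:Add1,r1:64,r2:4096,r3:Mul2,r4:3,r5:3
c13: CDB Add1=0 | r0:0,r1:64,r2:4096,r3:Mul2,r4:3,r5:3
c14: CDB Mul1=524288 | r0:0,r1:64,r2:4096,r3:Mul2,r4:3,r5:3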